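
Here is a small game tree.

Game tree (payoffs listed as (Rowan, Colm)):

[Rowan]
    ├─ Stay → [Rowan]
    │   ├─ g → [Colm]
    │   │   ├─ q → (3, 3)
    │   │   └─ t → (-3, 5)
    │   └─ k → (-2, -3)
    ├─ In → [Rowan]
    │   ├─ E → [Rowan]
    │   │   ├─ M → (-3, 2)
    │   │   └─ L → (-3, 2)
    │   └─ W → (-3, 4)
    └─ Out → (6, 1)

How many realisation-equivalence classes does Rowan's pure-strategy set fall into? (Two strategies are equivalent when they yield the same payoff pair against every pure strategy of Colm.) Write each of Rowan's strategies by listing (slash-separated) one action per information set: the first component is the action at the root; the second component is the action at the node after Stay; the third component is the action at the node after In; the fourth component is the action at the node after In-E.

Rowan has 24 pure strategies: Stay/g/E/M, Stay/g/E/L, Stay/g/W/M, Stay/g/W/L, Stay/k/E/M, Stay/k/E/L, Stay/k/W/M, Stay/k/W/L, In/g/E/M, In/g/E/L, In/g/W/M, In/g/W/L, In/k/E/M, In/k/E/L, In/k/W/M, In/k/W/L, Out/g/E/M, Out/g/E/L, Out/g/W/M, Out/g/W/L, Out/k/E/M, Out/k/E/L, Out/k/W/M, Out/k/W/L. Columns: q, t.
{Stay/g/E/M, Stay/g/E/L, Stay/g/W/M, Stay/g/W/L} → row (3,3) (-3,5)
{Stay/k/E/M, Stay/k/E/L, Stay/k/W/M, Stay/k/W/L} → row (-2,-3) (-2,-3)
{In/g/E/M, In/g/E/L, In/k/E/M, In/k/E/L} → row (-3,2) (-3,2)
{In/g/W/M, In/g/W/L, In/k/W/M, In/k/W/L} → row (-3,4) (-3,4)
{Out/g/E/M, Out/g/E/L, Out/g/W/M, Out/g/W/L, Out/k/E/M, Out/k/E/L, Out/k/W/M, Out/k/W/L} → row (6,1) (6,1)
That's 5 distinct rows out of 24 strategies.

5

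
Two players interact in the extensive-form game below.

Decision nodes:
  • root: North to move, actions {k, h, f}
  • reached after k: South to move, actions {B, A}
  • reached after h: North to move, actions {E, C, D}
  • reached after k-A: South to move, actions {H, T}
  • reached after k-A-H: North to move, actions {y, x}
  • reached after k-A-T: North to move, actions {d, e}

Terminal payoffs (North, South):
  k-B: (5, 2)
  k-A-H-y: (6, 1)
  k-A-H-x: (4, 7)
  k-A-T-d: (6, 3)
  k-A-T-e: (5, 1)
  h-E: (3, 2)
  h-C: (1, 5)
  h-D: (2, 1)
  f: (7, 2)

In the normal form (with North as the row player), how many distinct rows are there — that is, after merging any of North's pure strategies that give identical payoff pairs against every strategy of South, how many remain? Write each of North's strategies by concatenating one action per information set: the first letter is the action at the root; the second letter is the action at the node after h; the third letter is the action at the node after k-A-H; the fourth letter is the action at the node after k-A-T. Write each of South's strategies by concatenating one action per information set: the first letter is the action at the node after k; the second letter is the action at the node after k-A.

North has 36 pure strategies: kEyd, kEye, kExd, kExe, kCyd, kCye, kCxd, kCxe, kDyd, kDye, kDxd, kDxe, hEyd, hEye, hExd, hExe, hCyd, hCye, hCxd, hCxe, hDyd, hDye, hDxd, hDxe, fEyd, fEye, fExd, fExe, fCyd, fCye, fCxd, fCxe, fDyd, fDye, fDxd, fDxe. Columns: BH, BT, AH, AT.
{kEyd, kCyd, kDyd} → row (5,2) (5,2) (6,1) (6,3)
{kEye, kCye, kDye} → row (5,2) (5,2) (6,1) (5,1)
{kExd, kCxd, kDxd} → row (5,2) (5,2) (4,7) (6,3)
{kExe, kCxe, kDxe} → row (5,2) (5,2) (4,7) (5,1)
{hEyd, hEye, hExd, hExe} → row (3,2) (3,2) (3,2) (3,2)
{hCyd, hCye, hCxd, hCxe} → row (1,5) (1,5) (1,5) (1,5)
{hDyd, hDye, hDxd, hDxe} → row (2,1) (2,1) (2,1) (2,1)
{fEyd, fEye, fExd, fExe, fCyd, fCye, fCxd, fCxe, fDyd, fDye, fDxd, fDxe} → row (7,2) (7,2) (7,2) (7,2)
That's 8 distinct rows out of 36 strategies.

8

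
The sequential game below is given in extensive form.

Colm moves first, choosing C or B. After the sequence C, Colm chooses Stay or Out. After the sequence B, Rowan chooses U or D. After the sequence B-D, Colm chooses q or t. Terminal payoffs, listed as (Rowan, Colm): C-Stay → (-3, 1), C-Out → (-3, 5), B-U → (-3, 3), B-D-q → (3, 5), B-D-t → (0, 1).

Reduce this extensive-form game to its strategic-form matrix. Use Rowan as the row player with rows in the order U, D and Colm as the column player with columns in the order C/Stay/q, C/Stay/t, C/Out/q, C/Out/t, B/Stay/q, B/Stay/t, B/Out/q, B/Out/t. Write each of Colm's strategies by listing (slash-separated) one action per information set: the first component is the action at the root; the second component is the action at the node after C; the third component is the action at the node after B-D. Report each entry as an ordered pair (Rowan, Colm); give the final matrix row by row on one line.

U: (-3,1) (-3,1) (-3,5) (-3,5) (-3,3) (-3,3) (-3,3) (-3,3) | D: (-3,1) (-3,1) (-3,5) (-3,5) (3,5) (0,1) (3,5) (0,1)

      C/Stay/q  C/Stay/t  C/Out/q  C/Out/t  B/Stay/q  B/Stay/t  B/Out/q  B/Out/t
   U   (-3,1)   (-3,1)   (-3,5)   (-3,5)   (-3,3)   (-3,3)   (-3,3)   (-3,3)
   D   (-3,1)   (-3,1)   (-3,5)   (-3,5)    (3,5)    (0,1)    (3,5)    (0,1)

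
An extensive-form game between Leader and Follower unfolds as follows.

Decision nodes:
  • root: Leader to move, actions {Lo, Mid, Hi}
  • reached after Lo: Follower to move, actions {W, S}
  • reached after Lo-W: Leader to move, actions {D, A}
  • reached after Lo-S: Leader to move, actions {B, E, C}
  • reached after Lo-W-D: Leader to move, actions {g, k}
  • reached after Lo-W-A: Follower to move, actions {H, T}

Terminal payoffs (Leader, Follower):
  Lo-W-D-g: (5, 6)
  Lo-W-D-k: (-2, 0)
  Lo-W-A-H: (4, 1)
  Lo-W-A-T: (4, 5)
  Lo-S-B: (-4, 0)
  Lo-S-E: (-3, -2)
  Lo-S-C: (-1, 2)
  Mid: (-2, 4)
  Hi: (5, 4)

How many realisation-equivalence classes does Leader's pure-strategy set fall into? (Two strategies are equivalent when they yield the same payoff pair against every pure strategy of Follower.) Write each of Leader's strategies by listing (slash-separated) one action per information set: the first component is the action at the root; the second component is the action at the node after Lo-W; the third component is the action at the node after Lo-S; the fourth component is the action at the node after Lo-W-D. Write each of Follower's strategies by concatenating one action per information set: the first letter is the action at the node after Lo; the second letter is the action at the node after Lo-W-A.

11

Leader has 36 pure strategies: Lo/D/B/g, Lo/D/B/k, Lo/D/E/g, Lo/D/E/k, Lo/D/C/g, Lo/D/C/k, Lo/A/B/g, Lo/A/B/k, Lo/A/E/g, Lo/A/E/k, Lo/A/C/g, Lo/A/C/k, Mid/D/B/g, Mid/D/B/k, Mid/D/E/g, Mid/D/E/k, Mid/D/C/g, Mid/D/C/k, Mid/A/B/g, Mid/A/B/k, Mid/A/E/g, Mid/A/E/k, Mid/A/C/g, Mid/A/C/k, Hi/D/B/g, Hi/D/B/k, Hi/D/E/g, Hi/D/E/k, Hi/D/C/g, Hi/D/C/k, Hi/A/B/g, Hi/A/B/k, Hi/A/E/g, Hi/A/E/k, Hi/A/C/g, Hi/A/C/k. Columns: WH, WT, SH, ST.
{Lo/D/B/g} → row (5,6) (5,6) (-4,0) (-4,0)
{Lo/D/B/k} → row (-2,0) (-2,0) (-4,0) (-4,0)
{Lo/D/E/g} → row (5,6) (5,6) (-3,-2) (-3,-2)
{Lo/D/E/k} → row (-2,0) (-2,0) (-3,-2) (-3,-2)
{Lo/D/C/g} → row (5,6) (5,6) (-1,2) (-1,2)
{Lo/D/C/k} → row (-2,0) (-2,0) (-1,2) (-1,2)
{Lo/A/B/g, Lo/A/B/k} → row (4,1) (4,5) (-4,0) (-4,0)
{Lo/A/E/g, Lo/A/E/k} → row (4,1) (4,5) (-3,-2) (-3,-2)
{Lo/A/C/g, Lo/A/C/k} → row (4,1) (4,5) (-1,2) (-1,2)
{Mid/D/B/g, Mid/D/B/k, Mid/D/E/g, Mid/D/E/k, Mid/D/C/g, Mid/D/C/k, Mid/A/B/g, Mid/A/B/k, Mid/A/E/g, Mid/A/E/k, Mid/A/C/g, Mid/A/C/k} → row (-2,4) (-2,4) (-2,4) (-2,4)
{Hi/D/B/g, Hi/D/B/k, Hi/D/E/g, Hi/D/E/k, Hi/D/C/g, Hi/D/C/k, Hi/A/B/g, Hi/A/B/k, Hi/A/E/g, Hi/A/E/k, Hi/A/C/g, Hi/A/C/k} → row (5,4) (5,4) (5,4) (5,4)
That's 11 distinct rows out of 36 strategies.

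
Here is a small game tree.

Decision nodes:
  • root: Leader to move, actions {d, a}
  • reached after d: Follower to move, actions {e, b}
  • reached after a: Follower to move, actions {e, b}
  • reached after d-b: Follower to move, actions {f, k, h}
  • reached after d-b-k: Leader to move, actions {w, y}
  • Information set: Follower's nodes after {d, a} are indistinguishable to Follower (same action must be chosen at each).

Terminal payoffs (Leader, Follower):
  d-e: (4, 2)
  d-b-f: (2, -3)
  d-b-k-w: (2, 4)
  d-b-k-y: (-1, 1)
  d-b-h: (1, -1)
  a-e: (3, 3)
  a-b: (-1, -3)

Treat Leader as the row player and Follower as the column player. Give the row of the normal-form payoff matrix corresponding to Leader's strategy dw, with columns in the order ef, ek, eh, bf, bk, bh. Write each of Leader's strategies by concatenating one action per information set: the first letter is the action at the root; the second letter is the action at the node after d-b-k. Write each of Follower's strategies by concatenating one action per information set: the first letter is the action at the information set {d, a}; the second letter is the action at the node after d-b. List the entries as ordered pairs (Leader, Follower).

vs ef: Leader plays d → Follower plays e at [d] → (4, 2)
vs ek: Leader plays d → Follower plays e at [d] → (4, 2)
vs eh: Leader plays d → Follower plays e at [d] → (4, 2)
vs bf: Leader plays d → Follower plays b at [d] → Follower plays f at [d-b] → (2, -3)
vs bk: Leader plays d → Follower plays b at [d] → Follower plays k at [d-b] → Leader plays w at [d-b-k] → (2, 4)
vs bh: Leader plays d → Follower plays b at [d] → Follower plays h at [d-b] → (1, -1)

(4,2) (4,2) (4,2) (2,-3) (2,4) (1,-1)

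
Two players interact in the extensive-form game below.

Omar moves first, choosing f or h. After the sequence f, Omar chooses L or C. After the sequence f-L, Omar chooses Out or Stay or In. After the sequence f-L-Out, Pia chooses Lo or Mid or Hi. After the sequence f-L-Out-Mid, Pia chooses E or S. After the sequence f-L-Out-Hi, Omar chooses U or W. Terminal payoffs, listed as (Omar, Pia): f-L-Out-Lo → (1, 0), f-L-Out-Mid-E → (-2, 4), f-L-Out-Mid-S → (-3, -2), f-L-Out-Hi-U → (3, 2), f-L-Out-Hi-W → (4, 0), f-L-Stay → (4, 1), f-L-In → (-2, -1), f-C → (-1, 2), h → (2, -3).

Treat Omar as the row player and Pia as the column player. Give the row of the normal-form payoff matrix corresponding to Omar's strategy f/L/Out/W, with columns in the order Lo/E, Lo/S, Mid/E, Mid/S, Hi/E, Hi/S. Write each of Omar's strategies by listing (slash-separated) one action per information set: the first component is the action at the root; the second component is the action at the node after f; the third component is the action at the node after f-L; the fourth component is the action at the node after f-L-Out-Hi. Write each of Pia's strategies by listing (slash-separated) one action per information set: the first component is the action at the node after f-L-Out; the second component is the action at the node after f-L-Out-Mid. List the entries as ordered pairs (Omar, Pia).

vs Lo/E: Omar plays f → Omar plays L at [f] → Omar plays Out at [f-L] → Pia plays Lo at [f-L-Out] → (1, 0)
vs Lo/S: Omar plays f → Omar plays L at [f] → Omar plays Out at [f-L] → Pia plays Lo at [f-L-Out] → (1, 0)
vs Mid/E: Omar plays f → Omar plays L at [f] → Omar plays Out at [f-L] → Pia plays Mid at [f-L-Out] → Pia plays E at [f-L-Out-Mid] → (-2, 4)
vs Mid/S: Omar plays f → Omar plays L at [f] → Omar plays Out at [f-L] → Pia plays Mid at [f-L-Out] → Pia plays S at [f-L-Out-Mid] → (-3, -2)
vs Hi/E: Omar plays f → Omar plays L at [f] → Omar plays Out at [f-L] → Pia plays Hi at [f-L-Out] → Omar plays W at [f-L-Out-Hi] → (4, 0)
vs Hi/S: Omar plays f → Omar plays L at [f] → Omar plays Out at [f-L] → Pia plays Hi at [f-L-Out] → Omar plays W at [f-L-Out-Hi] → (4, 0)

(1,0) (1,0) (-2,4) (-3,-2) (4,0) (4,0)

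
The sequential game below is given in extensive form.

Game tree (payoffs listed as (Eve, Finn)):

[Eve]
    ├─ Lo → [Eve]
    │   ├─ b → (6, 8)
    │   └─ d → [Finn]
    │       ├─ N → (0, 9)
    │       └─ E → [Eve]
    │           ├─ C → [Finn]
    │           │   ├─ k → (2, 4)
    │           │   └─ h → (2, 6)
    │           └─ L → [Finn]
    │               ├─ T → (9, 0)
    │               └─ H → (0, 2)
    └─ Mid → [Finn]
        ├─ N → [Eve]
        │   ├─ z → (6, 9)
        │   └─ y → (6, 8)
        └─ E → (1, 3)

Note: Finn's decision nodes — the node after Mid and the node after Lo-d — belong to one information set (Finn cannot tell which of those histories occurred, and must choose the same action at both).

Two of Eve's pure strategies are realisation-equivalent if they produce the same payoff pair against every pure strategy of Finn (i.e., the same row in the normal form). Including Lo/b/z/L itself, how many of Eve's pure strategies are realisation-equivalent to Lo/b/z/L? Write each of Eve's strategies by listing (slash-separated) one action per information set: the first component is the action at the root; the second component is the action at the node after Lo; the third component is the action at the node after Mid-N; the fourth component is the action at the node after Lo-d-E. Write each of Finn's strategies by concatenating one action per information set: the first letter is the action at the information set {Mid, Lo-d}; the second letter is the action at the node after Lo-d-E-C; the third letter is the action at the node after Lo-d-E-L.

Row for Lo/b/z/L (columns NkT, NkH, NhT, NhH, EkT, EkH, EhT, EhH): (6,8) (6,8) (6,8) (6,8) (6,8) (6,8) (6,8) (6,8).
Under Lo/b/z/L, Eve's choice at the node after Mid-N and at the node after Lo-d-E can never be reached regardless of what Finn does, so varying those choices leaves every outcome unchanged.
Holding the reachable choices fixed and varying the unreachable ones freely already gives 2 × 2 = 4 equivalent strategies.
No other strategy reproduces this row, so those 4 are the full class: Lo/b/z/C, Lo/b/z/L, Lo/b/y/C, Lo/b/y/L.

4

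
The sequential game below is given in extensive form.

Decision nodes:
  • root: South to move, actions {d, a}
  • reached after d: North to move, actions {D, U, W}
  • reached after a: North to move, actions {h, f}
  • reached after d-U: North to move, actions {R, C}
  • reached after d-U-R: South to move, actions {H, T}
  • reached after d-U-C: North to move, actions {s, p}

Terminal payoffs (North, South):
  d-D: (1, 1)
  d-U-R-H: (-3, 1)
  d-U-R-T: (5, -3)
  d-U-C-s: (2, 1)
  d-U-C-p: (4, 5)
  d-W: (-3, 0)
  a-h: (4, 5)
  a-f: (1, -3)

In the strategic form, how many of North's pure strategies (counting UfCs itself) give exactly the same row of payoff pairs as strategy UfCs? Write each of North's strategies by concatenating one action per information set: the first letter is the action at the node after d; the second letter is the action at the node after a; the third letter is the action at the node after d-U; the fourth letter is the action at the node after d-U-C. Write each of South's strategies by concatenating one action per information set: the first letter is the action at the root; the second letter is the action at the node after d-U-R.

1

Row for UfCs (columns dH, dT, aH, aT): (2,1) (2,1) (1,-3) (1,-3).
Every one of North's information sets is on the play path for some reply by South when North follows UfCs.
Changing the action at any of them therefore changes at least one column, so only UfCs itself gives this row.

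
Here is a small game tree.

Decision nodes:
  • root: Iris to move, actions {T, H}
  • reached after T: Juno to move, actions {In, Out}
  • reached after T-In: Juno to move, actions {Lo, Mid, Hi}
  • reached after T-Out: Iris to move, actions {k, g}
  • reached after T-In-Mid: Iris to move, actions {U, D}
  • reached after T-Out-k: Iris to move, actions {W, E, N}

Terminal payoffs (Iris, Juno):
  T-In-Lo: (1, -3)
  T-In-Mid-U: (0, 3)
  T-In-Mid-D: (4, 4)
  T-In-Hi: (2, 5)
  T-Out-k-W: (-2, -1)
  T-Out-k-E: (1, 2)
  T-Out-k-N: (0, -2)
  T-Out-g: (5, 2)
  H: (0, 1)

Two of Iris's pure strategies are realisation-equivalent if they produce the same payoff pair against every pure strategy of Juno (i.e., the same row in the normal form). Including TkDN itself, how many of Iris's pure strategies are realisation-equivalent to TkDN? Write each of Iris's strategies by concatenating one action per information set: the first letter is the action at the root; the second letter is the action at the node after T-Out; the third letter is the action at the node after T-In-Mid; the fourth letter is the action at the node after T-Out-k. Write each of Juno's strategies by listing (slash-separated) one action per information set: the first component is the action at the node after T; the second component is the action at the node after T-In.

1

Row for TkDN (columns In/Lo, In/Mid, In/Hi, Out/Lo, Out/Mid, Out/Hi): (1,-3) (4,4) (2,5) (0,-2) (0,-2) (0,-2).
Every one of Iris's information sets is on the play path for some reply by Juno when Iris follows TkDN.
Changing the action at any of them therefore changes at least one column, so only TkDN itself gives this row.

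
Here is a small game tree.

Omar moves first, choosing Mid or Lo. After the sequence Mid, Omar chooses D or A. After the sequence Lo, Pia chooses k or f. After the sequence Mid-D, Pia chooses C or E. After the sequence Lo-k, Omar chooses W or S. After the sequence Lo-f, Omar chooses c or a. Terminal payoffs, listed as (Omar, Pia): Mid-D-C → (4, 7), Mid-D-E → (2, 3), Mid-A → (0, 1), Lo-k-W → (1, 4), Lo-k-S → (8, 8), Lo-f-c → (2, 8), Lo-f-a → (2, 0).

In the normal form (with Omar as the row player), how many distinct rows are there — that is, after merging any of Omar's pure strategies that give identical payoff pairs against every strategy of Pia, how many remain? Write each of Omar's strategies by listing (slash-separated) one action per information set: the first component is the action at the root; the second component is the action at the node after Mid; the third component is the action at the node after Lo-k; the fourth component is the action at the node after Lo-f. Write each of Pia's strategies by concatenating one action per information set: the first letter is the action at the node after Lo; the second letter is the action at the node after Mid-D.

6

Omar has 16 pure strategies: Mid/D/W/c, Mid/D/W/a, Mid/D/S/c, Mid/D/S/a, Mid/A/W/c, Mid/A/W/a, Mid/A/S/c, Mid/A/S/a, Lo/D/W/c, Lo/D/W/a, Lo/D/S/c, Lo/D/S/a, Lo/A/W/c, Lo/A/W/a, Lo/A/S/c, Lo/A/S/a. Columns: kC, kE, fC, fE.
{Mid/D/W/c, Mid/D/W/a, Mid/D/S/c, Mid/D/S/a} → row (4,7) (2,3) (4,7) (2,3)
{Mid/A/W/c, Mid/A/W/a, Mid/A/S/c, Mid/A/S/a} → row (0,1) (0,1) (0,1) (0,1)
{Lo/D/W/c, Lo/A/W/c} → row (1,4) (1,4) (2,8) (2,8)
{Lo/D/W/a, Lo/A/W/a} → row (1,4) (1,4) (2,0) (2,0)
{Lo/D/S/c, Lo/A/S/c} → row (8,8) (8,8) (2,8) (2,8)
{Lo/D/S/a, Lo/A/S/a} → row (8,8) (8,8) (2,0) (2,0)
That's 6 distinct rows out of 16 strategies.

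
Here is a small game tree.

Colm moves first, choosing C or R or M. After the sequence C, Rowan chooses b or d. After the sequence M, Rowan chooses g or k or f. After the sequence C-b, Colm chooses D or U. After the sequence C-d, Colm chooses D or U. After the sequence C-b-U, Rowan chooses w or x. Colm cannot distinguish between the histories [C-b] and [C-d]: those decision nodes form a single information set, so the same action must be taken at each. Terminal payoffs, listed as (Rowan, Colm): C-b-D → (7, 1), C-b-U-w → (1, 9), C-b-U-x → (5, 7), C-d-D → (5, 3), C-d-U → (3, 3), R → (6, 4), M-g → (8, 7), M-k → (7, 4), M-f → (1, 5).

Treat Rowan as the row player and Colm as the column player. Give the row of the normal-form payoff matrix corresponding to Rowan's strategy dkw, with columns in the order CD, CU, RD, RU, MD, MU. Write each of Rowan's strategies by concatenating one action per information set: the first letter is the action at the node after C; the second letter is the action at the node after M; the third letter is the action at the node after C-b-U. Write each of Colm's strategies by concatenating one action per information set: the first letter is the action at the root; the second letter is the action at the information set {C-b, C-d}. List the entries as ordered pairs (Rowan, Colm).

vs CD: Colm plays C → Rowan plays d at [C] → Colm plays D at [C-d] → (5, 3)
vs CU: Colm plays C → Rowan plays d at [C] → Colm plays U at [C-d] → (3, 3)
vs RD: Colm plays R → (6, 4)
vs RU: Colm plays R → (6, 4)
vs MD: Colm plays M → Rowan plays k at [M] → (7, 4)
vs MU: Colm plays M → Rowan plays k at [M] → (7, 4)

(5,3) (3,3) (6,4) (6,4) (7,4) (7,4)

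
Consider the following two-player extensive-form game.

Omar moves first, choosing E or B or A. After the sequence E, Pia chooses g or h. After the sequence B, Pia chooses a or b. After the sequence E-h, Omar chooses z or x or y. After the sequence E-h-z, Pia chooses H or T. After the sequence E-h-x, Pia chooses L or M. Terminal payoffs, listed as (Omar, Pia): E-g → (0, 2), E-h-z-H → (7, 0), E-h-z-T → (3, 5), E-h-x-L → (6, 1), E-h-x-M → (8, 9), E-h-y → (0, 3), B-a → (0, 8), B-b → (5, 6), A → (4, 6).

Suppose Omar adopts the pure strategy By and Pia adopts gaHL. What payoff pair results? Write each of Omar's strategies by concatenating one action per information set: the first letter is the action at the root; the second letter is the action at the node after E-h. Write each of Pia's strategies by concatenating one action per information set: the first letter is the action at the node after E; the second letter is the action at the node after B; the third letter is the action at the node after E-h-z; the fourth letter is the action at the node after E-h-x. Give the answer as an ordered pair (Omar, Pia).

(0, 8)

Trace the play path from the root:
  Omar plays B
  Pia plays a at [B]
→ terminal payoff (0, 8).
(Omar's choice at the node after E-h is never reached on this path, so it doesn't affect the outcome.)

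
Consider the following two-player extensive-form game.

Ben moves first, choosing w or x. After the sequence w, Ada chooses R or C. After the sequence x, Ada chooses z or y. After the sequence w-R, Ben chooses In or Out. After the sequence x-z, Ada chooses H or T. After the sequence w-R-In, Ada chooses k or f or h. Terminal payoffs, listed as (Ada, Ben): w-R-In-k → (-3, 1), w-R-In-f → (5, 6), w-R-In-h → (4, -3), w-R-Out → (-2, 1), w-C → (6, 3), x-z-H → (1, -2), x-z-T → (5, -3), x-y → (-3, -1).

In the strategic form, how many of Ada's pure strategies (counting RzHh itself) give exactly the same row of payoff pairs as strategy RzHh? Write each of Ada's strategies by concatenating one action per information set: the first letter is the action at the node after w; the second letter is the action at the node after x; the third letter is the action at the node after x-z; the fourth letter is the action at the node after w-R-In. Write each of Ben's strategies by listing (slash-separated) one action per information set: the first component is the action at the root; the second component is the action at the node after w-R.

1

Row for RzHh (columns w/In, w/Out, x/In, x/Out): (4,-3) (-2,1) (1,-2) (1,-2).
Every one of Ada's information sets is on the play path for some reply by Ben when Ada follows RzHh.
Changing the action at any of them therefore changes at least one column, so only RzHh itself gives this row.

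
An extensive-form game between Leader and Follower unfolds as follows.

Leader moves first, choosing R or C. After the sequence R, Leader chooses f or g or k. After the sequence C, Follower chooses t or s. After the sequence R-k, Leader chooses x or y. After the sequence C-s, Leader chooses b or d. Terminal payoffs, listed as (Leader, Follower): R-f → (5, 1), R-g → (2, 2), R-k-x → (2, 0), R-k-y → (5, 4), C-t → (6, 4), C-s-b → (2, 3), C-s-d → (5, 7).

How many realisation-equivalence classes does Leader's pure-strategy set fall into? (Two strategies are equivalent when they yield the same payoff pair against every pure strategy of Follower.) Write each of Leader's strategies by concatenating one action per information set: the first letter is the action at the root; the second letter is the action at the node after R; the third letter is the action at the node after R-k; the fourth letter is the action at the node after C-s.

Leader has 24 pure strategies: Rfxb, Rfxd, Rfyb, Rfyd, Rgxb, Rgxd, Rgyb, Rgyd, Rkxb, Rkxd, Rkyb, Rkyd, Cfxb, Cfxd, Cfyb, Cfyd, Cgxb, Cgxd, Cgyb, Cgyd, Ckxb, Ckxd, Ckyb, Ckyd. Columns: t, s.
{Rfxb, Rfxd, Rfyb, Rfyd} → row (5,1) (5,1)
{Rgxb, Rgxd, Rgyb, Rgyd} → row (2,2) (2,2)
{Rkxb, Rkxd} → row (2,0) (2,0)
{Rkyb, Rkyd} → row (5,4) (5,4)
{Cfxb, Cfyb, Cgxb, Cgyb, Ckxb, Ckyb} → row (6,4) (2,3)
{Cfxd, Cfyd, Cgxd, Cgyd, Ckxd, Ckyd} → row (6,4) (5,7)
That's 6 distinct rows out of 24 strategies.

6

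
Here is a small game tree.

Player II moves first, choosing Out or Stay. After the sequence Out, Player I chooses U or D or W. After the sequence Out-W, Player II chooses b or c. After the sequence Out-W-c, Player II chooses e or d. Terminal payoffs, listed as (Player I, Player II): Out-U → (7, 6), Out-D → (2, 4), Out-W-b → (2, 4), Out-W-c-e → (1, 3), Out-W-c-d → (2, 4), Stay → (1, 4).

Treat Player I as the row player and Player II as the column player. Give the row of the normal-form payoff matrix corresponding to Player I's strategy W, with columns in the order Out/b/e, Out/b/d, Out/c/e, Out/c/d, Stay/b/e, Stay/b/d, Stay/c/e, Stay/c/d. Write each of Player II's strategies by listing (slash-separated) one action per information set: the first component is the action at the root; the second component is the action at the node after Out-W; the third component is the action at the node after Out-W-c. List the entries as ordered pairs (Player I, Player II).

(2,4) (2,4) (1,3) (2,4) (1,4) (1,4) (1,4) (1,4)

vs Out/b/e: Player II plays Out → Player I plays W at [Out] → Player II plays b at [Out-W] → (2, 4)
vs Out/b/d: Player II plays Out → Player I plays W at [Out] → Player II plays b at [Out-W] → (2, 4)
vs Out/c/e: Player II plays Out → Player I plays W at [Out] → Player II plays c at [Out-W] → Player II plays e at [Out-W-c] → (1, 3)
vs Out/c/d: Player II plays Out → Player I plays W at [Out] → Player II plays c at [Out-W] → Player II plays d at [Out-W-c] → (2, 4)
vs Stay/b/e: Player II plays Stay → (1, 4)
vs Stay/b/d: Player II plays Stay → (1, 4)
vs Stay/c/e: Player II plays Stay → (1, 4)
vs Stay/c/d: Player II plays Stay → (1, 4)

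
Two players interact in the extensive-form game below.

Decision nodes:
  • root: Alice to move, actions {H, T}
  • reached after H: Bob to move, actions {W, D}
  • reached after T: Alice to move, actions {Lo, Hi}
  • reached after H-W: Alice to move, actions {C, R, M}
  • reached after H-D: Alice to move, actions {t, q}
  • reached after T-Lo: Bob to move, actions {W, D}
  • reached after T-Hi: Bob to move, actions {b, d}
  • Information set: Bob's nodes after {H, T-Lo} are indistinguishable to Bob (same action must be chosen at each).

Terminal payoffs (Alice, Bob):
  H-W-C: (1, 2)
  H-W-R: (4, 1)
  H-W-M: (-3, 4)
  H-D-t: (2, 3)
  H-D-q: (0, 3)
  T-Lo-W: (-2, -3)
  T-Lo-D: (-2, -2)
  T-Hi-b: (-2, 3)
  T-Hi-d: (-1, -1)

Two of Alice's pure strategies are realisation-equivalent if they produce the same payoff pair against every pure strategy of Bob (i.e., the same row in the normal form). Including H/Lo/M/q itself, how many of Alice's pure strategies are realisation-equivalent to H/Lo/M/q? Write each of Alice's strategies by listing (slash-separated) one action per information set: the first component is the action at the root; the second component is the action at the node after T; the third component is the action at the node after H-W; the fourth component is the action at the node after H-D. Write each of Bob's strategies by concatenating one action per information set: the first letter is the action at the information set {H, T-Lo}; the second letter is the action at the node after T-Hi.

Row for H/Lo/M/q (columns Wb, Wd, Db, Dd): (-3,4) (-3,4) (0,3) (0,3).
Under H/Lo/M/q, Alice's choice at the node after T can never be reached regardless of what Bob does, so varying those choices leaves every outcome unchanged.
Holding the reachable choices fixed and varying the unreachable one freely already gives 2 equivalent strategies.
No other strategy reproduces this row, so those 2 are the full class: H/Lo/M/q, H/Hi/M/q.

2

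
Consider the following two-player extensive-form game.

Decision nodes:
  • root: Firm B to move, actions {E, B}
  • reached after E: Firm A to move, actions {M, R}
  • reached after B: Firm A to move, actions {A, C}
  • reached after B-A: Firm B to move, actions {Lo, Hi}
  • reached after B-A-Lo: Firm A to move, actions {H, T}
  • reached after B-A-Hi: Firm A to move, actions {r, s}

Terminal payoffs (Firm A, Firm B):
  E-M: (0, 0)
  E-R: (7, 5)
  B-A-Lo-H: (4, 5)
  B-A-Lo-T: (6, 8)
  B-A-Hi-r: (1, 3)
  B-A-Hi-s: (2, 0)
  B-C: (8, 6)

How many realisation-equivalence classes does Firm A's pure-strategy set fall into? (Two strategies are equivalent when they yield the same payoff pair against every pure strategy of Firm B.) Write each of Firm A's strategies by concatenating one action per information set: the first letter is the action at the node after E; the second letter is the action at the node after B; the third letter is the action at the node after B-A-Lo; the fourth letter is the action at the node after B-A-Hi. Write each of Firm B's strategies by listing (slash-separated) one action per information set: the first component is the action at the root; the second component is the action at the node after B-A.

Firm A has 16 pure strategies: MAHr, MAHs, MATr, MATs, MCHr, MCHs, MCTr, MCTs, RAHr, RAHs, RATr, RATs, RCHr, RCHs, RCTr, RCTs. Columns: E/Lo, E/Hi, B/Lo, B/Hi.
{MAHr} → row (0,0) (0,0) (4,5) (1,3)
{MAHs} → row (0,0) (0,0) (4,5) (2,0)
{MATr} → row (0,0) (0,0) (6,8) (1,3)
{MATs} → row (0,0) (0,0) (6,8) (2,0)
{MCHr, MCHs, MCTr, MCTs} → row (0,0) (0,0) (8,6) (8,6)
{RAHr} → row (7,5) (7,5) (4,5) (1,3)
{RAHs} → row (7,5) (7,5) (4,5) (2,0)
{RATr} → row (7,5) (7,5) (6,8) (1,3)
{RATs} → row (7,5) (7,5) (6,8) (2,0)
{RCHr, RCHs, RCTr, RCTs} → row (7,5) (7,5) (8,6) (8,6)
That's 10 distinct rows out of 16 strategies.

10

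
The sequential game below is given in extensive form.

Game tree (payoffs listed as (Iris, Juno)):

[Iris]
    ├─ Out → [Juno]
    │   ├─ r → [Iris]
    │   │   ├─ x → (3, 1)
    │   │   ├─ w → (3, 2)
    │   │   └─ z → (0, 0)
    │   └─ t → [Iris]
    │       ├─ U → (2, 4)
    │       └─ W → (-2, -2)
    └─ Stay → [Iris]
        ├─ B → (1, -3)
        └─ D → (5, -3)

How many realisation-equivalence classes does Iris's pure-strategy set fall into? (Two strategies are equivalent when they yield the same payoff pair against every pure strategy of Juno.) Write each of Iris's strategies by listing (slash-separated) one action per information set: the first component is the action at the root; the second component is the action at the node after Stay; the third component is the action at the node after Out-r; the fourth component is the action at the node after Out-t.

Iris has 24 pure strategies: Out/B/x/U, Out/B/x/W, Out/B/w/U, Out/B/w/W, Out/B/z/U, Out/B/z/W, Out/D/x/U, Out/D/x/W, Out/D/w/U, Out/D/w/W, Out/D/z/U, Out/D/z/W, Stay/B/x/U, Stay/B/x/W, Stay/B/w/U, Stay/B/w/W, Stay/B/z/U, Stay/B/z/W, Stay/D/x/U, Stay/D/x/W, Stay/D/w/U, Stay/D/w/W, Stay/D/z/U, Stay/D/z/W. Columns: r, t.
{Out/B/x/U, Out/D/x/U} → row (3,1) (2,4)
{Out/B/x/W, Out/D/x/W} → row (3,1) (-2,-2)
{Out/B/w/U, Out/D/w/U} → row (3,2) (2,4)
{Out/B/w/W, Out/D/w/W} → row (3,2) (-2,-2)
{Out/B/z/U, Out/D/z/U} → row (0,0) (2,4)
{Out/B/z/W, Out/D/z/W} → row (0,0) (-2,-2)
{Stay/B/x/U, Stay/B/x/W, Stay/B/w/U, Stay/B/w/W, Stay/B/z/U, Stay/B/z/W} → row (1,-3) (1,-3)
{Stay/D/x/U, Stay/D/x/W, Stay/D/w/U, Stay/D/w/W, Stay/D/z/U, Stay/D/z/W} → row (5,-3) (5,-3)
That's 8 distinct rows out of 24 strategies.

8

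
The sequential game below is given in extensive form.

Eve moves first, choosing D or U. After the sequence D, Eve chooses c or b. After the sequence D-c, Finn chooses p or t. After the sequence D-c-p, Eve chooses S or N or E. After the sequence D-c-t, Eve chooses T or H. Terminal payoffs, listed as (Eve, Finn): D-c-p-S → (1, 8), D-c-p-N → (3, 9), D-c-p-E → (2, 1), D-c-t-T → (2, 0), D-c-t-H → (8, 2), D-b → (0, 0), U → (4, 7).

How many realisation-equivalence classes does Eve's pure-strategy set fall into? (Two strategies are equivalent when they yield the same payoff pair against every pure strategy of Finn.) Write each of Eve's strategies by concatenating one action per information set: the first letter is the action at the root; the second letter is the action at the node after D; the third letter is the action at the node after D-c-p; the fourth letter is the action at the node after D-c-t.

8

Eve has 24 pure strategies: DcST, DcSH, DcNT, DcNH, DcET, DcEH, DbST, DbSH, DbNT, DbNH, DbET, DbEH, UcST, UcSH, UcNT, UcNH, UcET, UcEH, UbST, UbSH, UbNT, UbNH, UbET, UbEH. Columns: p, t.
{DcST} → row (1,8) (2,0)
{DcSH} → row (1,8) (8,2)
{DcNT} → row (3,9) (2,0)
{DcNH} → row (3,9) (8,2)
{DcET} → row (2,1) (2,0)
{DcEH} → row (2,1) (8,2)
{DbST, DbSH, DbNT, DbNH, DbET, DbEH} → row (0,0) (0,0)
{UcST, UcSH, UcNT, UcNH, UcET, UcEH, UbST, UbSH, UbNT, UbNH, UbET, UbEH} → row (4,7) (4,7)
That's 8 distinct rows out of 24 strategies.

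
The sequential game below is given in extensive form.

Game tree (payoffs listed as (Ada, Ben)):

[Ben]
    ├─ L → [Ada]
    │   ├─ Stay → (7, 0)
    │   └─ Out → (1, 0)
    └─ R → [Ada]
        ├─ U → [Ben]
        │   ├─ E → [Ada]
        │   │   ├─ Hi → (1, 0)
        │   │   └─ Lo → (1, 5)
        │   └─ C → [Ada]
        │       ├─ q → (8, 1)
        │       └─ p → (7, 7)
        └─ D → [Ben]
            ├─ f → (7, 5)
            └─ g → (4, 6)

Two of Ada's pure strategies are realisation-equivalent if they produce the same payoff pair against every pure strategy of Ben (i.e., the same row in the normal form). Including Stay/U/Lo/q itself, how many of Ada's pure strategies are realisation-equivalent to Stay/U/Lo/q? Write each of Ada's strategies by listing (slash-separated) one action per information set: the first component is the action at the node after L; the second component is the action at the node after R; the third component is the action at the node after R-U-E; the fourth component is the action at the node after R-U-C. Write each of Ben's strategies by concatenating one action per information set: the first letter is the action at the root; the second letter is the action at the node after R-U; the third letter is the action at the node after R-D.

Row for Stay/U/Lo/q (columns LEf, LEg, LCf, LCg, REf, REg, RCf, RCg): (7,0) (7,0) (7,0) (7,0) (1,5) (1,5) (8,1) (8,1).
Every one of Ada's information sets is on the play path for some reply by Ben when Ada follows Stay/U/Lo/q.
Changing the action at any of them therefore changes at least one column, so only Stay/U/Lo/q itself gives this row.

1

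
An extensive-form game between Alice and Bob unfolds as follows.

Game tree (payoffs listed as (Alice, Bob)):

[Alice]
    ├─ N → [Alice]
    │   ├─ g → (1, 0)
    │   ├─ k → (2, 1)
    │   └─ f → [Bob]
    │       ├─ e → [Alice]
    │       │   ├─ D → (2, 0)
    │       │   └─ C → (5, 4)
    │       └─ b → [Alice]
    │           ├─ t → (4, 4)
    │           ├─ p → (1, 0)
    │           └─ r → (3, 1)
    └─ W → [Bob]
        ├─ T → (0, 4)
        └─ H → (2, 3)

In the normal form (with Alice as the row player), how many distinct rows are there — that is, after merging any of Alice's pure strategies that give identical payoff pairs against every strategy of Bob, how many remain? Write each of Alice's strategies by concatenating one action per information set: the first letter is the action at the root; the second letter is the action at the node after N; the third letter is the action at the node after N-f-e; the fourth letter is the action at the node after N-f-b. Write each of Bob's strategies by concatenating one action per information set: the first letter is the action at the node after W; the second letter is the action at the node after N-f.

9

Alice has 36 pure strategies: NgDt, NgDp, NgDr, NgCt, NgCp, NgCr, NkDt, NkDp, NkDr, NkCt, NkCp, NkCr, NfDt, NfDp, NfDr, NfCt, NfCp, NfCr, WgDt, WgDp, WgDr, WgCt, WgCp, WgCr, WkDt, WkDp, WkDr, WkCt, WkCp, WkCr, WfDt, WfDp, WfDr, WfCt, WfCp, WfCr. Columns: Te, Tb, He, Hb.
{NgDt, NgDp, NgDr, NgCt, NgCp, NgCr} → row (1,0) (1,0) (1,0) (1,0)
{NkDt, NkDp, NkDr, NkCt, NkCp, NkCr} → row (2,1) (2,1) (2,1) (2,1)
{NfDt} → row (2,0) (4,4) (2,0) (4,4)
{NfDp} → row (2,0) (1,0) (2,0) (1,0)
{NfDr} → row (2,0) (3,1) (2,0) (3,1)
{NfCt} → row (5,4) (4,4) (5,4) (4,4)
{NfCp} → row (5,4) (1,0) (5,4) (1,0)
{NfCr} → row (5,4) (3,1) (5,4) (3,1)
{WgDt, WgDp, WgDr, WgCt, WgCp, WgCr, WkDt, WkDp, WkDr, WkCt, WkCp, WkCr, WfDt, WfDp, WfDr, WfCt, WfCp, WfCr} → row (0,4) (0,4) (2,3) (2,3)
That's 9 distinct rows out of 36 strategies.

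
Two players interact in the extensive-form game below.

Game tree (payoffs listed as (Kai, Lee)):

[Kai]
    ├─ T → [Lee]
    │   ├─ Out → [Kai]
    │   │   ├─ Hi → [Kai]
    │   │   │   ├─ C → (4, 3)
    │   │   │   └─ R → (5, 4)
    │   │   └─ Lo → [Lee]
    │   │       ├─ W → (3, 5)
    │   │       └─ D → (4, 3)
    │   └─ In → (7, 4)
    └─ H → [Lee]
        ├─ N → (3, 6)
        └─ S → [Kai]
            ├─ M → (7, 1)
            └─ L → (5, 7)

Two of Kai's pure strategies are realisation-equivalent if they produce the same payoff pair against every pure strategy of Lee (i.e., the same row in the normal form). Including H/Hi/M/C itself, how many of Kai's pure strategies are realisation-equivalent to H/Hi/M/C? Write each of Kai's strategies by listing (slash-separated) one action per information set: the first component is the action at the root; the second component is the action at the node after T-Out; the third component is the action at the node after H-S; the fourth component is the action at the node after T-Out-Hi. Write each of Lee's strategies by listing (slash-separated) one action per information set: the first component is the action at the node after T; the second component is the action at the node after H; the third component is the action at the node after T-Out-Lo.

Row for H/Hi/M/C (columns Out/N/W, Out/N/D, Out/S/W, Out/S/D, In/N/W, In/N/D, In/S/W, In/S/D): (3,6) (3,6) (7,1) (7,1) (3,6) (3,6) (7,1) (7,1).
Under H/Hi/M/C, Kai's choice at the node after T-Out and at the node after T-Out-Hi can never be reached regardless of what Lee does, so varying those choices leaves every outcome unchanged.
Holding the reachable choices fixed and varying the unreachable ones freely already gives 2 × 2 = 4 equivalent strategies.
No other strategy reproduces this row, so those 4 are the full class: H/Hi/M/C, H/Hi/M/R, H/Lo/M/C, H/Lo/M/R.

4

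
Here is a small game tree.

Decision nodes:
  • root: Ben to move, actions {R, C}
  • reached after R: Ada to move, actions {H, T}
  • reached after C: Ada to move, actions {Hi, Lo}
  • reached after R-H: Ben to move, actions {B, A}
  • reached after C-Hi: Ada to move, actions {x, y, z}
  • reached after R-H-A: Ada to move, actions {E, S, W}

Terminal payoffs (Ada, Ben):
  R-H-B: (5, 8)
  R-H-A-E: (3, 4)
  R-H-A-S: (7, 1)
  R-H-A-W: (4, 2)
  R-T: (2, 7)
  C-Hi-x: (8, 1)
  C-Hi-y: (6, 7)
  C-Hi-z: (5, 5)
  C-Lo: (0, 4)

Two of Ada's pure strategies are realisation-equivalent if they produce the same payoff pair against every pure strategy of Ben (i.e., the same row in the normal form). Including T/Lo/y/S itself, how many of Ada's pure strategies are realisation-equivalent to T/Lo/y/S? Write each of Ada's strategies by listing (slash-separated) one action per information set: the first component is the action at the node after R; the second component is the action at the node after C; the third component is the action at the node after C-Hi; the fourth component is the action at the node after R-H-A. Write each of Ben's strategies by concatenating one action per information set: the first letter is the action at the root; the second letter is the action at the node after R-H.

9

Row for T/Lo/y/S (columns RB, RA, CB, CA): (2,7) (2,7) (0,4) (0,4).
Under T/Lo/y/S, Ada's choice at the node after C-Hi and at the node after R-H-A can never be reached regardless of what Ben does, so varying those choices leaves every outcome unchanged.
Holding the reachable choices fixed and varying the unreachable ones freely already gives 3 × 3 = 9 equivalent strategies.
No other strategy reproduces this row, so those 9 are the full class: T/Lo/x/E, T/Lo/x/S, T/Lo/x/W, T/Lo/y/E, T/Lo/y/S, T/Lo/y/W, T/Lo/z/E, T/Lo/z/S, T/Lo/z/W.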